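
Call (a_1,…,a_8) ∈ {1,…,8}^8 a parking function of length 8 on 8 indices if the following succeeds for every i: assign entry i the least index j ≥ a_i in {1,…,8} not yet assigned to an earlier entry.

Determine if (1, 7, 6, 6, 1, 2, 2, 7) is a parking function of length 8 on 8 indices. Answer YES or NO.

Order a: b = (1, 1, 2, 2, 6, 6, 7, 7).
  b_1=1 ≤ 1
  b_2=1 ≤ 2
  b_3=2 ≤ 3
  b_4=2 ≤ 4
  b_5=6 > 5
  fails at i=5 ⇒ NO

NO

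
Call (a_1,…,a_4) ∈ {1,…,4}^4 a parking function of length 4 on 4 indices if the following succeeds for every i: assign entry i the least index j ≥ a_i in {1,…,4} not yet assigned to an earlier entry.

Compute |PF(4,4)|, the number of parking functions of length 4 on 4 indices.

125

|PF(4,4)| = (4+1−4)·(4+1)^{4−1} = 1×125 = 125 (Konheim–Weiss)
Example (2,2,2,1) → sorted (1,2,2,2): b_i ≤ i ∀i, a PF.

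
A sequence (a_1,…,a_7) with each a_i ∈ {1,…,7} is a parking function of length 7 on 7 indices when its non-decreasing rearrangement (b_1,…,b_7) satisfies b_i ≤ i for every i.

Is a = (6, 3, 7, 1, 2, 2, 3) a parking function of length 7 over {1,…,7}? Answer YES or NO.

Rearranged: b = (1, 2, 2, 3, 3, 6, 7).
  b_1=1 ≤ 1
  b_2=2 ≤ 2
  b_3=2 ≤ 3
  b_4=3 ≤ 4
  b_5=3 ≤ 5
  b_6=6 ≤ 6
  b_7=7 ≤ 7
All bounds hold ⇒ YES

YES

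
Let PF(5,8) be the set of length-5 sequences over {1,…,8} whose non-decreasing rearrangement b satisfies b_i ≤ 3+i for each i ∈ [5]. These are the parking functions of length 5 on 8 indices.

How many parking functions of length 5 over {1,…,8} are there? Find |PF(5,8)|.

26244

|PF(5,8)| = (8+1−5)·(8+1)^{5−1} = 4×6561 = 26244 (Konheim–Weiss)
E.g. (2,4,2,5,8) → sorted (2,2,4,5,8): b_i ≤ 3+i ∀i, a PF.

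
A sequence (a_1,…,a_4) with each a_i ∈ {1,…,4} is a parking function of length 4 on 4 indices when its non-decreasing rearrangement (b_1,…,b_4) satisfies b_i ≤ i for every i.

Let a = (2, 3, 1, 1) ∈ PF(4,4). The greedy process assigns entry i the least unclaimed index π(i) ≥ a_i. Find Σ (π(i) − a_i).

Σπ(i) = 1+…+4 = 10; Σa = 2+3+1+1 = 7; disp = 10−7 = 3.

3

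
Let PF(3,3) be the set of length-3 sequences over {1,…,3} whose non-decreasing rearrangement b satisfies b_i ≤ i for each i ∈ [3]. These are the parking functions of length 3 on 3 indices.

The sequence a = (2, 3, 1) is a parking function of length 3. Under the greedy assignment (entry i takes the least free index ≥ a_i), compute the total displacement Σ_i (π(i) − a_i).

0

Σπ = 3·4/2 = 6 (π permutes [3]); Σa = 2+3+1 = 6; disp = 6−6 = 0.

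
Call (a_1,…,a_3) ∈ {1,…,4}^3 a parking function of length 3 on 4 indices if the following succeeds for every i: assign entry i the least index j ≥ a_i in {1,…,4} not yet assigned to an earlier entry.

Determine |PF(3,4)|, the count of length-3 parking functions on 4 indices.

50

#PF = (4−3+1)·(4+1)^(3−1) = 2×25 = 50 (Pollak)
Example (3,2,1) → sorted (1,2,3): b_i ≤ 1+i ∀i, a PF.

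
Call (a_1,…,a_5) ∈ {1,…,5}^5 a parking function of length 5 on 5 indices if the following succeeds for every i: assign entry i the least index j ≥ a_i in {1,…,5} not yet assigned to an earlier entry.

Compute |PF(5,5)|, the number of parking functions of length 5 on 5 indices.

1296

#PF = (5+1−5)·(5+1)^{5−1} = 1·1296 = 1296 [KW]
Check (3,1,2,3,4) → sorted (1,2,3,3,4): b_i ≤ i ∀i, a PF.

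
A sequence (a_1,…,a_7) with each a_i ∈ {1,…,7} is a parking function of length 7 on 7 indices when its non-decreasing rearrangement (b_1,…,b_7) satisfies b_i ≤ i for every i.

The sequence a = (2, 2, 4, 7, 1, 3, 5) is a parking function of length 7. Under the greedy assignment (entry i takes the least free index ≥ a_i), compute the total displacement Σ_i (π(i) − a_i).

Σπ = 7·8/2 = 28 (π permutes [7]); Σa = 2+2+4+7+1+3+5 = 24; disp = 28−24 = 4.

4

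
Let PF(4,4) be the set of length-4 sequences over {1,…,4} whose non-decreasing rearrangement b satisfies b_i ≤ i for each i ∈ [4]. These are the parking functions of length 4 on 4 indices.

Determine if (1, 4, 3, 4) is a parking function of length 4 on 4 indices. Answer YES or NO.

Rearranged: b = (1, 3, 4, 4).
  b_1=1 ≤ 1
  b_2=3 > 2
  fails at i=2 ⇒ NO

NO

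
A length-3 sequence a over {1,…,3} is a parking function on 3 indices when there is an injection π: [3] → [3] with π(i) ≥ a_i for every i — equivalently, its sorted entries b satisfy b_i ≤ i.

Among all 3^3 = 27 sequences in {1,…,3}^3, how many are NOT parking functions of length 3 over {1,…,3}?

11

|PF(3,3)| = (4−3)·4^(3−1) = 1×16 = 16 (Pollak)
One tuple (2,2,3) → sorted (2,2,3): b_1=2>1, not a PF.
3^3 − 16 = 27 − 16 = 11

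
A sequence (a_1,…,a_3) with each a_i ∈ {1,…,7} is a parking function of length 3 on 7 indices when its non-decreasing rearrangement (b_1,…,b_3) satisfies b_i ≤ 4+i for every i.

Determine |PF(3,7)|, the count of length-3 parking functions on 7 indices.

#PF = 5·8^2 = 5·64 = 320 [KW]
One tuple (3,3,7) → sorted (3,3,7): b_i ≤ 4+i ∀i, a PF.

320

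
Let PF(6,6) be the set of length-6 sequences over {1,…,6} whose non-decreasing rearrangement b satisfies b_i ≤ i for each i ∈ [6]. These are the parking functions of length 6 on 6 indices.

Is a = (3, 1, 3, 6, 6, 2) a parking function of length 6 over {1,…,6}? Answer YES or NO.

NO

Order a: b = (1, 2, 3, 3, 6, 6).
  b_1=1 ≤ 1
  b_2=2 ≤ 2
  b_3=3 ≤ 3
  b_4=3 ≤ 4
  b_5=6 > 5
  fails at i=5 ⇒ NO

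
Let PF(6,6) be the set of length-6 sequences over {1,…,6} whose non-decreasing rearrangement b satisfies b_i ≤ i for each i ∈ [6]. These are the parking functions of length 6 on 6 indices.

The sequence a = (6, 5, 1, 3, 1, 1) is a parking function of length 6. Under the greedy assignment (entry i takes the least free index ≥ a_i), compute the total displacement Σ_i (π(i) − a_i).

4

Σπ(i) = 1+…+6 = 21; Σa = 6+5+1+3+1+1 = 17; disp = 21−17 = 4.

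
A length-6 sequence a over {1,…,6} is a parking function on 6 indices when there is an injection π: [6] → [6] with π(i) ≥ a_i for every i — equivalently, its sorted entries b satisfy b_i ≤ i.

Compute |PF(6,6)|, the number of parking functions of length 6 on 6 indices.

16807

Count = (6+1−6)·(6+1)^{6−1} = 1·16807 = 16807 (Konheim–Weiss)
E.g. (1,1,1,5,2,5) → sorted (1,1,1,2,5,5): b_i ≤ i ∀i, a PF.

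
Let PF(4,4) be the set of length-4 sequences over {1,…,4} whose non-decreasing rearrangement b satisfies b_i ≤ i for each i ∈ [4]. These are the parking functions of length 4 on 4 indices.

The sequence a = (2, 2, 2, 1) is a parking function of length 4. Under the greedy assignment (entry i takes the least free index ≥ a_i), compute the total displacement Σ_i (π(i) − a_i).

Σπ = 10 ({1..4} each once); Σa = 2+2+2+1 = 7; disp = 10−7 = 3.

3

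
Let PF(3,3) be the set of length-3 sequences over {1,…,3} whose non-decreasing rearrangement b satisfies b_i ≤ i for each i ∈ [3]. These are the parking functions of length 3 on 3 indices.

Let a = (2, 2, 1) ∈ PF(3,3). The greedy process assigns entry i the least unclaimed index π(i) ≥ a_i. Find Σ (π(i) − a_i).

Σπ(i) = 1+…+3 = 6; Σa = 2+2+1 = 5; disp = 6−5 = 1.

1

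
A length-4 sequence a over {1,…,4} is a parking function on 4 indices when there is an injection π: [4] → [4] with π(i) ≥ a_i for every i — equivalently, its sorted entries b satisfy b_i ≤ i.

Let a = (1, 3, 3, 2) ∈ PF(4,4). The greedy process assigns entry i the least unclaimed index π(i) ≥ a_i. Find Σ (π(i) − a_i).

Σπ = 4·5/2 = 10 (π permutes [4]); Σa = 1+3+3+2 = 9; disp = 10−9 = 1.

1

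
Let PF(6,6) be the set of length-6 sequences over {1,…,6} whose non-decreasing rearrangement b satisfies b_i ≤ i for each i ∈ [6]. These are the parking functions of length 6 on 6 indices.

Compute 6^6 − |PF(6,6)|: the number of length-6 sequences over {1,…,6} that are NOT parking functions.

|PF(6,6)| = 1·7^5 = 1×16807 = 16807 (Pollak)
E.g. (4,4,6,3,5,4) → sorted (3,4,4,4,5,6): b_1=3>1, not a PF.
6^6 − 16807 = 46656 − 16807 = 29849

29849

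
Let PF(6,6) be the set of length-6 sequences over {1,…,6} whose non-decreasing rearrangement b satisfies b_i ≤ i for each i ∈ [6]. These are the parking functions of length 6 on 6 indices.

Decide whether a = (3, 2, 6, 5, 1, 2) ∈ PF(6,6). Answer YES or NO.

YES

Order a: b = (1, 2, 2, 3, 5, 6).
  b_1=1 ≤ 1
  b_2=2 ≤ 2
  b_3=2 ≤ 3
  b_4=3 ≤ 4
  b_5=5 ≤ 5
  b_6=6 ≤ 6
All bounds hold ⇒ YES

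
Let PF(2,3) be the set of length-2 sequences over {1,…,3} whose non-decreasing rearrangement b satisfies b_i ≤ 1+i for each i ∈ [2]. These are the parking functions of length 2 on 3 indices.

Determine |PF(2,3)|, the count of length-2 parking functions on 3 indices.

|PF(2,3)| = 2·4^1 = 2×4 = 8 (Pollak)
Check (2,3) → sorted (2,3): b_i ≤ 1+i ∀i, a PF.

8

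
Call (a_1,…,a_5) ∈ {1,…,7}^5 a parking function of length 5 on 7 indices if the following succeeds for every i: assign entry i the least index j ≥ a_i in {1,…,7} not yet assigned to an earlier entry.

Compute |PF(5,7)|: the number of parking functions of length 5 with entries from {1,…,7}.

#PF = (8−5)·8^(5−1) = 3 · 4096 = 12288
E.g. (6,2,7,1,4) → sorted (1,2,4,6,7): b_i ≤ 2+i ∀i, a PF.

12288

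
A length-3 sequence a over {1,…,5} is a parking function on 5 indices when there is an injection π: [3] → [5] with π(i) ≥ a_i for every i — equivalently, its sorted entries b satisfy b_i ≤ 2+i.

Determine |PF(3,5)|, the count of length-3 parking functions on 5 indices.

108

|PF(3,5)| = 3·6^2 = 3×36 = 108 (Pollak)
One tuple (2,3,3) → sorted (2,3,3): b_i ≤ 2+i ∀i, a PF.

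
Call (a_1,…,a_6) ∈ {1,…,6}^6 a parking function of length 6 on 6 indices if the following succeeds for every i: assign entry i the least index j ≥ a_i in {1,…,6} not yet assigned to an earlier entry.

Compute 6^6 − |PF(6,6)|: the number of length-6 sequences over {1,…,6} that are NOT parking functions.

|PF| = (6+1−6)·(6+1)^{6−1} = 1·16807 = 16807 (Pollak)
One tuple (6,4,4,5,6,5) → sorted (4,4,5,5,6,6): b_1=4>1, not a PF.
6^6 − 16807 = 46656 − 16807 = 29849

29849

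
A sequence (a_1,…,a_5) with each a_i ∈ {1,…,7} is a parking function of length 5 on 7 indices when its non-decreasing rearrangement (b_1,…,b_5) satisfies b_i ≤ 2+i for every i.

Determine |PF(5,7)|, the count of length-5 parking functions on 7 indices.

|PF| = (7−5+1)·(7+1)^(5−1) = 3 · 4096 = 12288 [KW]
Example (2,3,7,4,6) → sorted (2,3,4,6,7): b_i ≤ 2+i ∀i, a PF.

12288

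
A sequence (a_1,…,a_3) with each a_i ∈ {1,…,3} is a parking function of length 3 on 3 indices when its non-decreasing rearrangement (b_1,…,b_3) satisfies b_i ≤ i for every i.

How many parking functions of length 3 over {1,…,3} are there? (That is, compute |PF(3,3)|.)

16

|PF(3,3)| = 1·4^2 = 1·16 = 16 [KW]
E.g. (3,2,1) → sorted (1,2,3): b_i ≤ i ∀i, a PF.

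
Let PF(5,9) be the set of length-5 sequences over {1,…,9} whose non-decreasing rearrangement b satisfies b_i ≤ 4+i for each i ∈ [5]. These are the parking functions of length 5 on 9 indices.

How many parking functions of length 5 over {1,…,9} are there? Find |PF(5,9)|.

Count = (10−5)·10^(5−1) = 5×10000 = 50000
One tuple (5,1,2,4,1) → sorted (1,1,2,4,5): b_i ≤ 4+i ∀i, a PF.

50000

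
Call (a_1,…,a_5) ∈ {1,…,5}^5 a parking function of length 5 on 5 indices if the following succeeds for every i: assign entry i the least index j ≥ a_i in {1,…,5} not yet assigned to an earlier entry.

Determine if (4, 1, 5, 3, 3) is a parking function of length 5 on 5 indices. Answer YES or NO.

NO

Sorted: b = (1, 3, 3, 4, 5).
  b_1=1 ≤ 1
  b_2=3 > 2
  fails at i=2 ⇒ NO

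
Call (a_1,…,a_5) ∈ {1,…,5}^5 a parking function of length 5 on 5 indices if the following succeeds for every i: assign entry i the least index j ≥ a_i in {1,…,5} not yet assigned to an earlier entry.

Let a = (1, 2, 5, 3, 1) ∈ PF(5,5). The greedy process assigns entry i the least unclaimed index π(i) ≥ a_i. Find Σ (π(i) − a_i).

Σπ = 5·6/2 = 15 (π permutes [5]); Σa = 1+2+5+3+1 = 12; disp = 15−12 = 3.

3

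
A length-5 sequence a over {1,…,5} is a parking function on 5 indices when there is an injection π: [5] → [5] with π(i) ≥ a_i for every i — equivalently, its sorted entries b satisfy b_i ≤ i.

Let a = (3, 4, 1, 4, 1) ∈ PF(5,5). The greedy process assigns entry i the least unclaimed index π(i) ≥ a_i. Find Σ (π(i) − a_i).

Σπ = 15 ({1..5} each once); Σa = 3+4+1+4+1 = 13; disp = 15−13 = 2.

2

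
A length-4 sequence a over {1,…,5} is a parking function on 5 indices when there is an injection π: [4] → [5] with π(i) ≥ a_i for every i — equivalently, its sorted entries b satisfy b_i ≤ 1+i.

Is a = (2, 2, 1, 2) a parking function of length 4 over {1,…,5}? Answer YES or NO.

Rearranged: b = (1, 2, 2, 2).
  b_1=1 ≤ 2
  b_2=2 ≤ 3
  b_3=2 ≤ 4
  b_4=2 ≤ 5
All bounds hold ⇒ YES

YES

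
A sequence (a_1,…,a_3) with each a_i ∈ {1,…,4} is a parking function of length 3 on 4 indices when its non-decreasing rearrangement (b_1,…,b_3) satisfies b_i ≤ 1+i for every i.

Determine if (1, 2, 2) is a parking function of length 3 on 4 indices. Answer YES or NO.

YES

Sorted: b = (1, 2, 2).
  b_1=1 ≤ 2
  b_2=2 ≤ 3
  b_3=2 ≤ 4
All bounds hold ⇒ YES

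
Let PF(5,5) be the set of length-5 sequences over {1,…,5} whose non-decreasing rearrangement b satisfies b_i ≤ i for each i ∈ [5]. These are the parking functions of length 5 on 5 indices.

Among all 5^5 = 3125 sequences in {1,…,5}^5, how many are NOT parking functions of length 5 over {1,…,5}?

#PF = 1·6^4 = 1×1296 = 1296 (Konheim–Weiss)
E.g. (5,5,5,2,2) → sorted (2,2,5,5,5): b_1=2>1, not a PF.
Total 3125; non-PF = 3125−1296 = 1829

1829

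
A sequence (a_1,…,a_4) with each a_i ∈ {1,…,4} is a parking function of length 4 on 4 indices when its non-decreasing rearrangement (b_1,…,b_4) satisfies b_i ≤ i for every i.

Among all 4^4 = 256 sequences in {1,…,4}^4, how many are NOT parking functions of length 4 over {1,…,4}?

Count = (5−4)·5^(4−1) = 1 · 125 = 125 [KW]
Check (4,2,4,4) → sorted (2,4,4,4): b_1=2>1, not a PF.
Total 256; non-PF = 256−125 = 131

131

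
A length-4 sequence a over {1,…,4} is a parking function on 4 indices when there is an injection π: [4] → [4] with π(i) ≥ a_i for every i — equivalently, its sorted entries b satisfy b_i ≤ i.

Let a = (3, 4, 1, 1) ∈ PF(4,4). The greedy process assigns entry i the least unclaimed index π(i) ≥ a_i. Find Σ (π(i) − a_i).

Σπ(i) = 1+…+4 = 10; Σa = 3+4+1+1 = 9; disp = 10−9 = 1.

1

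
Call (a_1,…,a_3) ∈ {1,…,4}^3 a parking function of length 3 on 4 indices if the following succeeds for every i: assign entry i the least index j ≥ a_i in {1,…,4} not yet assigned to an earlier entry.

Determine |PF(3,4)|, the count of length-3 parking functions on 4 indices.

Count = (4−3+1)·(4+1)^(3−1) = 2×25 = 50
One tuple (4,2,1) → sorted (1,2,4): b_i ≤ 1+i ∀i, a PF.

50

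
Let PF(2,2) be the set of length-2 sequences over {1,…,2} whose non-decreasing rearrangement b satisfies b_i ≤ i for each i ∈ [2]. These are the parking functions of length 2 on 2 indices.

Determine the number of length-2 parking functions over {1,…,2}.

|PF| = (2−2+1)·(2+1)^(2−1) = 1×3 = 3 (Konheim–Weiss)
One tuple (2,1) → sorted (1,2): b_i ≤ i ∀i, a PF.

3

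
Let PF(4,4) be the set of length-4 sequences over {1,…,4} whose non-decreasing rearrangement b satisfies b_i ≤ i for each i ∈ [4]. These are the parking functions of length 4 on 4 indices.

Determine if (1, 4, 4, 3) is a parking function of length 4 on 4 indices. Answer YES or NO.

Order a: b = (1, 3, 4, 4).
  b_1=1 ≤ 1
  b_2=3 > 2
  fails at i=2 ⇒ NO

NO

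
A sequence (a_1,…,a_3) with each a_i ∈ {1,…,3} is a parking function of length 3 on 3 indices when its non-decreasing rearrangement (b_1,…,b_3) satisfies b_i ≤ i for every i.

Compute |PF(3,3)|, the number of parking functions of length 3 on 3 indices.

16

Count = 1·4^2 = 1·16 = 16
Example (2,3,1) → sorted (1,2,3): b_i ≤ i ∀i, a PF.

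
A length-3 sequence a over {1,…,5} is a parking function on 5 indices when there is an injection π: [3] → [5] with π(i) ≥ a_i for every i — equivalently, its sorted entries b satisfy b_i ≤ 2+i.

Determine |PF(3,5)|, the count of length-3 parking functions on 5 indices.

108

|PF(3,5)| = (6−3)·6^(3−1) = 3·36 = 108 [KW]
E.g. (1,1,5) → sorted (1,1,5): b_i ≤ 2+i ∀i, a PF.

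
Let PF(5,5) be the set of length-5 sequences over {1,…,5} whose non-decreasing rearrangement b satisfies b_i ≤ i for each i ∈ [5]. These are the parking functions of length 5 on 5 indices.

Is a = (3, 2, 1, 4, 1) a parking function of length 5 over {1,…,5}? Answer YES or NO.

YES

Rearranged: b = (1, 1, 2, 3, 4).
  b_1=1 ≤ 1
  b_2=1 ≤ 2
  b_3=2 ≤ 3
  b_4=3 ≤ 4
  b_5=4 ≤ 5
All bounds hold ⇒ YES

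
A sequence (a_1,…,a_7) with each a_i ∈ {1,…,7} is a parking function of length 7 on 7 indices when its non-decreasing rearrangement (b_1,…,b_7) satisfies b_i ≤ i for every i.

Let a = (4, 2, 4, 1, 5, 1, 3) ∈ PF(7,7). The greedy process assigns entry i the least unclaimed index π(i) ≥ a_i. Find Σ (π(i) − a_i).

Σπ(i) = 1+…+7 = 28; Σa = 4+2+4+1+5+1+3 = 20; disp = 28−20 = 8.

8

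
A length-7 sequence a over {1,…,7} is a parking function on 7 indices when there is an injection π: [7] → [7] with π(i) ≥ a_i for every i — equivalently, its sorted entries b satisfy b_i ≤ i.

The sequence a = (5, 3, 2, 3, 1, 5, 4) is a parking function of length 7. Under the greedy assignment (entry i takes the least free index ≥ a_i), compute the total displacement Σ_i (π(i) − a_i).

Σπ = 7·8/2 = 28 (π permutes [7]); Σa = 5+3+2+3+1+5+4 = 23; disp = 28−23 = 5.

5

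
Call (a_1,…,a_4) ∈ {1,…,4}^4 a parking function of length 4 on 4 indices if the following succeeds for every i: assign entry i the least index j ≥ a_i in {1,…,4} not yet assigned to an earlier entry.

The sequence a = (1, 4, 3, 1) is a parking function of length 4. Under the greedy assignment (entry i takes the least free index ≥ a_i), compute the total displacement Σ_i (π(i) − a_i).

Σπ = 4·5/2 = 10 (π permutes [4]); Σa = 1+4+3+1 = 9; disp = 10−9 = 1.

1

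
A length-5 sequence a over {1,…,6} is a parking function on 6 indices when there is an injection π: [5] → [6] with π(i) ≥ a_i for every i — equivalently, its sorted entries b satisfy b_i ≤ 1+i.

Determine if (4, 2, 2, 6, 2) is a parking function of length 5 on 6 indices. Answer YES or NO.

Rearranged: b = (2, 2, 2, 4, 6).
  b_1=2 ≤ 2
  b_2=2 ≤ 3
  b_3=2 ≤ 4
  b_4=4 ≤ 5
  b_5=6 ≤ 6
All bounds hold ⇒ YES

YES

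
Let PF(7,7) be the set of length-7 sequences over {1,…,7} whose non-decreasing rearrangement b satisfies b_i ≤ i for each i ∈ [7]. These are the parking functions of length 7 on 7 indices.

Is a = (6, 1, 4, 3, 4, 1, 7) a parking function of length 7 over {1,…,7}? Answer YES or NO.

YES

Order a: b = (1, 1, 3, 4, 4, 6, 7).
  b_1=1 ≤ 1
  b_2=1 ≤ 2
  b_3=3 ≤ 3
  b_4=4 ≤ 4
  b_5=4 ≤ 5
  b_6=6 ≤ 6
  b_7=7 ≤ 7
All bounds hold ⇒ YES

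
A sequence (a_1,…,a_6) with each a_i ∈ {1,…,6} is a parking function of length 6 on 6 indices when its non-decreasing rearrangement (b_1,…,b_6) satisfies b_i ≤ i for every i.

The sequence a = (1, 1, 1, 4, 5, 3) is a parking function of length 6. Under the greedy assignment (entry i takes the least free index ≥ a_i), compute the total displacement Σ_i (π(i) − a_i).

6

Σπ(i) = 1+…+6 = 21; Σa = 1+1+1+4+5+3 = 15; disp = 21−15 = 6.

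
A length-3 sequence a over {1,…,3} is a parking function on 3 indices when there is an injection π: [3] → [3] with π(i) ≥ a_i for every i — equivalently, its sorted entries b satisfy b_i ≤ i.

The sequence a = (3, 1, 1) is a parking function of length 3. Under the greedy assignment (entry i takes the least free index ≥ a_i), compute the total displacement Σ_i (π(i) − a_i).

1

Σπ = 3·4/2 = 6 (π permutes [3]); Σa = 3+1+1 = 5; disp = 6−5 = 1.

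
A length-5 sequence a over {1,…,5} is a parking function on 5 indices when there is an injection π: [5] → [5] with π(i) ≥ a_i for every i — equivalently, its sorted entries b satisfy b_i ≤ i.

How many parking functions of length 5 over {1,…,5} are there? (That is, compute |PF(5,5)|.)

|PF(5,5)| = (5−5+1)·(5+1)^(5−1) = 1 · 1296 = 1296 (Konheim–Weiss)
E.g. (4,1,1,1,1) → sorted (1,1,1,1,4): b_i ≤ i ∀i, a PF.

1296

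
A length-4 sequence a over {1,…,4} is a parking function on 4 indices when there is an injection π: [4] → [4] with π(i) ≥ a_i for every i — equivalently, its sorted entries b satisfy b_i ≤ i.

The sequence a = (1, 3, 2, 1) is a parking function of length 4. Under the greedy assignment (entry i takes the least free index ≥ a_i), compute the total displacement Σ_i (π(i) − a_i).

Σπ = 4·5/2 = 10 (π permutes [4]); Σa = 1+3+2+1 = 7; disp = 10−7 = 3.

3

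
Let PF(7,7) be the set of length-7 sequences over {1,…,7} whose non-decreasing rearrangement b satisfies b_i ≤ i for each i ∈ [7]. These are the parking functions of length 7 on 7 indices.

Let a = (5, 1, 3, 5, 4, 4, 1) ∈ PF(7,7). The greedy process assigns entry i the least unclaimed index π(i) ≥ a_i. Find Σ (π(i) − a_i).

Σπ = 7·8/2 = 28 (π permutes [7]); Σa = 5+1+3+5+4+4+1 = 23; disp = 28−23 = 5.

5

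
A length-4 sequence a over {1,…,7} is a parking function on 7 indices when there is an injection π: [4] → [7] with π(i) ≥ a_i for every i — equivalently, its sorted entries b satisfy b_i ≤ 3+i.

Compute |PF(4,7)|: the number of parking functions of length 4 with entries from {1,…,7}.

|PF(4,7)| = (7+1−4)·(7+1)^{4−1} = 4·512 = 2048
Check (3,6,7,2) → sorted (2,3,6,7): b_i ≤ 3+i ∀i, a PF.

2048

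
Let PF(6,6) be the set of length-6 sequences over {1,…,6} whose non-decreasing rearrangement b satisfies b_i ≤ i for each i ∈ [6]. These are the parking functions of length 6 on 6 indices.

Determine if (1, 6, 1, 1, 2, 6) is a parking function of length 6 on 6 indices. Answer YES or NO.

NO

Rearranged: b = (1, 1, 1, 2, 6, 6).
  b_1=1 ≤ 1
  b_2=1 ≤ 2
  b_3=1 ≤ 3
  b_4=2 ≤ 4
  b_5=6 > 5
  fails at i=5 ⇒ NO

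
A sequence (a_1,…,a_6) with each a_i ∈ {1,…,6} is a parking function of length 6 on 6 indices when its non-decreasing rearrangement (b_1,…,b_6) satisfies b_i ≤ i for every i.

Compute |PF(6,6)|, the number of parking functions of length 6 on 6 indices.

Count = (6−6+1)·(6+1)^(6−1) = 1×16807 = 16807 (Konheim–Weiss)
E.g. (5,1,3,6,3,1) → sorted (1,1,3,3,5,6): b_i ≤ i ∀i, a PF.

16807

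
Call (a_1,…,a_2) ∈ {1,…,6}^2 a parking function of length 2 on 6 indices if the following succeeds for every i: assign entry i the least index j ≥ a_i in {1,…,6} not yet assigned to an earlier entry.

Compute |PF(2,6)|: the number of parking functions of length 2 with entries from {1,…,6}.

|PF(2,6)| = (6−2+1)·(6+1)^(2−1) = 5 · 7 = 35 [KW]
Example (6,4) → sorted (4,6): b_i ≤ 4+i ∀i, a PF.

35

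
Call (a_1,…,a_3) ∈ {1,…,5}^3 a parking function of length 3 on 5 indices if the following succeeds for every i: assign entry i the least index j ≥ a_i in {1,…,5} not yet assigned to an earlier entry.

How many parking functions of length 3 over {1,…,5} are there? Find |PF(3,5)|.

|PF| = 3·6^2 = 3 · 36 = 108 [KW]
E.g. (2,1,2) → sorted (1,2,2): b_i ≤ 2+i ∀i, a PF.

108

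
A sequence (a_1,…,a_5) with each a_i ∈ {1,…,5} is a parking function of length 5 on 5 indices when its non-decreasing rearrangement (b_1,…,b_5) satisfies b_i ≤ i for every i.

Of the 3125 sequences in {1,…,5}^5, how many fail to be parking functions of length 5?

Count = 1·6^4 = 1×1296 = 1296 (Pollak)
E.g. (5,3,5,3,2) → sorted (2,3,3,5,5): b_1=2>1, not a PF.
Total 3125; non-PF = 3125−1296 = 1829

1829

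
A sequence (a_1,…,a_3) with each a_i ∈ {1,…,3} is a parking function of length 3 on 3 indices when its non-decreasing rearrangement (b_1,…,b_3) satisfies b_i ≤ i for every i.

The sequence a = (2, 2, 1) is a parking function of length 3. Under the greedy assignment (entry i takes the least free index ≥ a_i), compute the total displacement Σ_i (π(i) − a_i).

1

Σπ(i) = 1+…+3 = 6; Σa = 2+2+1 = 5; disp = 6−5 = 1.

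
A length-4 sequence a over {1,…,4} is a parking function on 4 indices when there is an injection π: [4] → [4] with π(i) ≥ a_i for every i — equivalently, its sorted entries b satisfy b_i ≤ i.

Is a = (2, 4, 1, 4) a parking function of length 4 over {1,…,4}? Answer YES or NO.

Rearranged: b = (1, 2, 4, 4).
  b_1=1 ≤ 1
  b_2=2 ≤ 2
  b_3=4 > 3
  fails at i=3 ⇒ NO

NO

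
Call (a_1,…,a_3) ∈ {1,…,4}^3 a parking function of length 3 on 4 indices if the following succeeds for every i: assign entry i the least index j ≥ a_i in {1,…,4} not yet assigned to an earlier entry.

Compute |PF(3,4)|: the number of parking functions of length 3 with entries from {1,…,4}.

#PF = 2·5^2 = 2×25 = 50 (Pollak)
Check (1,3,4) → sorted (1,3,4): b_i ≤ 1+i ∀i, a PF.

50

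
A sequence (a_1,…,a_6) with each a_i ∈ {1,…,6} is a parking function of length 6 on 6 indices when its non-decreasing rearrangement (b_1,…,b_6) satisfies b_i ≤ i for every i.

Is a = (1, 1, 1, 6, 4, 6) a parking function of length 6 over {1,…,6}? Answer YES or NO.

Sorted: b = (1, 1, 1, 4, 6, 6).
  b_1=1 ≤ 1
  b_2=1 ≤ 2
  b_3=1 ≤ 3
  b_4=4 ≤ 4
  b_5=6 > 5
  fails at i=5 ⇒ NO

NO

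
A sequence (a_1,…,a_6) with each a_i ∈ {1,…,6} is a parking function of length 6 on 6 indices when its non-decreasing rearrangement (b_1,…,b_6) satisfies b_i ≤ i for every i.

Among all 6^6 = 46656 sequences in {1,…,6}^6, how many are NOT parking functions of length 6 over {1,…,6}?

29849

|PF(6,6)| = (6−6+1)·(6+1)^(6−1) = 1·16807 = 16807
Check (6,4,6,5,3,3) → sorted (3,3,4,5,6,6): b_1=3>1, not a PF.
6^6 − 16807 = 46656 − 16807 = 29849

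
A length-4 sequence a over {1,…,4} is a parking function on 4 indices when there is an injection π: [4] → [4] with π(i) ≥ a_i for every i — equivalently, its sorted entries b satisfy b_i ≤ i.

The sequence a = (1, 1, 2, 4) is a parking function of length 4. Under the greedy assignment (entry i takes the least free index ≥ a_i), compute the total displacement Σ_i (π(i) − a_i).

Σπ = 4·5/2 = 10 (π permutes [4]); Σa = 1+1+2+4 = 8; disp = 10−8 = 2.

2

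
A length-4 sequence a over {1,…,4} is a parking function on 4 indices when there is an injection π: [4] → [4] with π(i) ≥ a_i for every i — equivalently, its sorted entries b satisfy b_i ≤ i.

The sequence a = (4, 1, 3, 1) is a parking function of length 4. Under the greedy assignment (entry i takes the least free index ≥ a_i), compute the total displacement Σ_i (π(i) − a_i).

1

Σπ = 10 ({1..4} each once); Σa = 4+1+3+1 = 9; disp = 10−9 = 1.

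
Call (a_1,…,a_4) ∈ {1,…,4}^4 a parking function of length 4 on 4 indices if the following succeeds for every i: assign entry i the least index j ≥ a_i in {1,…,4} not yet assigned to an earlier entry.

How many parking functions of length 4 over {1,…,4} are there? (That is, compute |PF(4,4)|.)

125

Count = (5−4)·5^(4−1) = 1×125 = 125 (Konheim–Weiss)
Check (1,2,1,4) → sorted (1,1,2,4): b_i ≤ i ∀i, a PF.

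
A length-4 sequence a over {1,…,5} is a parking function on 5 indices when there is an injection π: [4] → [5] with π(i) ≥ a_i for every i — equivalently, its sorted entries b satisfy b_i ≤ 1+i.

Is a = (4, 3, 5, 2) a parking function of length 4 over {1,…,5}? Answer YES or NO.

YES

Order a: b = (2, 3, 4, 5).
  b_1=2 ≤ 2
  b_2=3 ≤ 3
  b_3=4 ≤ 4
  b_4=5 ≤ 5
All bounds hold ⇒ YES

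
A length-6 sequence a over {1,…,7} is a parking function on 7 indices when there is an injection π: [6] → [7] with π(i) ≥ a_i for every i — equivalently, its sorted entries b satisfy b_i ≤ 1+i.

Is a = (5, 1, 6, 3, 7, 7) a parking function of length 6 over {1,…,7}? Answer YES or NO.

Sorted: b = (1, 3, 5, 6, 7, 7).
  b_1=1 ≤ 2
  b_2=3 ≤ 3
  b_3=5 > 4
  fails at i=3 ⇒ NO

NO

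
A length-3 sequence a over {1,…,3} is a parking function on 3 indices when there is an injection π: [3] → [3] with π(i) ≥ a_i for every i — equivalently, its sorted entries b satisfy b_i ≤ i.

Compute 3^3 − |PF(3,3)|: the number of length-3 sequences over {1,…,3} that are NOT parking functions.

|PF| = 1·4^2 = 1 · 16 = 16
Example (3,3,3) → sorted (3,3,3): b_1=3>1, not a PF.
Total 27; non-PF = 27−16 = 11

11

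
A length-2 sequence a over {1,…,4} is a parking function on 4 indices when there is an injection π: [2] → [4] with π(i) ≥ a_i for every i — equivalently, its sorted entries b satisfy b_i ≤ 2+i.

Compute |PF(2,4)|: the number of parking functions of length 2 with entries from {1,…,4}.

|PF| = (5−2)·5^(2−1) = 3×5 = 15 [KW]
Check (3,2) → sorted (2,3): b_i ≤ 2+i ∀i, a PF.

15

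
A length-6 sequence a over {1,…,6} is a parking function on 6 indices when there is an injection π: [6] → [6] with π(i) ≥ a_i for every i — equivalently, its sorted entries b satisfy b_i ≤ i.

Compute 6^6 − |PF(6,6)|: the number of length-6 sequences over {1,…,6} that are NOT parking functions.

29849

|PF(6,6)| = (6−6+1)·(6+1)^(6−1) = 1·16807 = 16807 (Pollak)
One tuple (1,4,6,5,6,2) → sorted (1,2,4,5,6,6): b_3=4>3, not a PF.
Total 46656; non-PF = 46656−16807 = 29849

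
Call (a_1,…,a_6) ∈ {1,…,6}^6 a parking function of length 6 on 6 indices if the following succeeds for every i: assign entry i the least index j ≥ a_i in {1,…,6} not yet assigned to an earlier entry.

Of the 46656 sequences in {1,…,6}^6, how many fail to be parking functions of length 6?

|PF| = (6+1−6)·(6+1)^{6−1} = 1×16807 = 16807
E.g. (4,6,6,5,4,5) → sorted (4,4,5,5,6,6): b_1=4>1, not a PF.
Total 46656; non-PF = 46656−16807 = 29849

29849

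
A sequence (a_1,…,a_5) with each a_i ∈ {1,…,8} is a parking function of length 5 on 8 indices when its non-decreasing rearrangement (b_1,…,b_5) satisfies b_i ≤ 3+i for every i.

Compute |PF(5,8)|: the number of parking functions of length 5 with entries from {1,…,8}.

|PF(5,8)| = (9−5)·9^(5−1) = 4 · 6561 = 26244 (Konheim–Weiss)
Example (2,8,3,4,2) → sorted (2,2,3,4,8): b_i ≤ 3+i ∀i, a PF.

26244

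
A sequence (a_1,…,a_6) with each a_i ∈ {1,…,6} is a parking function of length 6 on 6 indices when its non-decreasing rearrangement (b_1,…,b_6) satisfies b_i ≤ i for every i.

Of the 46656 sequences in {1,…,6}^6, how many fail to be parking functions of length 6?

29849

|PF(6,6)| = (6+1−6)·(6+1)^{6−1} = 1×16807 = 16807 [KW]
Check (6,5,6,5,6,3) → sorted (3,5,5,6,6,6): b_1=3>1, not a PF.
Total 46656; non-PF = 46656−16807 = 29849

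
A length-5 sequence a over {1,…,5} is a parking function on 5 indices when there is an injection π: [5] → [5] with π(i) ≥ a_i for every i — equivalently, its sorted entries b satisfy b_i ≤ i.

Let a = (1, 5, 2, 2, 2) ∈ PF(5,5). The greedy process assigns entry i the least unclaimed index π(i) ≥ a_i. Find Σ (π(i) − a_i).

3

Σπ = 5·6/2 = 15 (π permutes [5]); Σa = 1+5+2+2+2 = 12; disp = 15−12 = 3.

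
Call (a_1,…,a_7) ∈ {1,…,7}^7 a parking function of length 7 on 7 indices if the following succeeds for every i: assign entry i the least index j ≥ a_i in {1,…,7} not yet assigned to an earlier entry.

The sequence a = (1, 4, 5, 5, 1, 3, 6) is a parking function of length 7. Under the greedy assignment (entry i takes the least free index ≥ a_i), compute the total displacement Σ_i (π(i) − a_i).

Σπ = 28 ({1..7} each once); Σa = 1+4+5+5+1+3+6 = 25; disp = 28−25 = 3.

3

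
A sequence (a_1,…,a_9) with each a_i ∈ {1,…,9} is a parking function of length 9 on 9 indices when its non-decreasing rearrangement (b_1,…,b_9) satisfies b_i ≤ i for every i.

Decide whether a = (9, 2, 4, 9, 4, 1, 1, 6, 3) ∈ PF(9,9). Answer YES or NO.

Sorted: b = (1, 1, 2, 3, 4, 4, 6, 9, 9).
  b_1=1 ≤ 1
  b_2=1 ≤ 2
  b_3=2 ≤ 3
  b_4=3 ≤ 4
  b_5=4 ≤ 5
  b_6=4 ≤ 6
  b_7=6 ≤ 7
  b_8=9 > 8
  fails at i=8 ⇒ NO

NO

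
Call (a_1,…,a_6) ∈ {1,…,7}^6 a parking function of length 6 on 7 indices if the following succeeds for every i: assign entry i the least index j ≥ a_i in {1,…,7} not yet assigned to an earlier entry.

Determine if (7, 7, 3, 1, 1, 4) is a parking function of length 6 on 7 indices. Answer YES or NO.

NO

Sorted: b = (1, 1, 3, 4, 7, 7).
  b_1=1 ≤ 2
  b_2=1 ≤ 3
  b_3=3 ≤ 4
  b_4=4 ≤ 5
  b_5=7 > 6
  fails at i=5 ⇒ NO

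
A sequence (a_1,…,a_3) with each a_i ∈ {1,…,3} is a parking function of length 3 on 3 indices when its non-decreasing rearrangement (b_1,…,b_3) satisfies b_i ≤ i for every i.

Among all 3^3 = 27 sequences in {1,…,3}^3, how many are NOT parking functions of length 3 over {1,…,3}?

|PF| = 1·4^2 = 1×16 = 16 [KW]
E.g. (3,3,3) → sorted (3,3,3): b_1=3>1, not a PF.
3^3 − 16 = 27 − 16 = 11

11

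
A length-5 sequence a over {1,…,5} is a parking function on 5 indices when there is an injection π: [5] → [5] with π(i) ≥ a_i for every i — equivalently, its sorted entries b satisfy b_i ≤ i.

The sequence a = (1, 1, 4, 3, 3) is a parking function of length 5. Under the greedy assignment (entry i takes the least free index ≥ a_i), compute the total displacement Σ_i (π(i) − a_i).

Σπ = 15 ({1..5} each once); Σa = 1+1+4+3+3 = 12; disp = 15−12 = 3.

3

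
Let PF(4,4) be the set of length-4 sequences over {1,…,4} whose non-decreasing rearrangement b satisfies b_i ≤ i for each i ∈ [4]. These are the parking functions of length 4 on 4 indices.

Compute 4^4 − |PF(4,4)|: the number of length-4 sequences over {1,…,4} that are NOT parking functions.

131

#PF = (4+1−4)·(4+1)^{4−1} = 1×125 = 125 [KW]
One tuple (4,4,3,3) → sorted (3,3,4,4): b_1=3>1, not a PF.
So 256 − 125 = 131 fail.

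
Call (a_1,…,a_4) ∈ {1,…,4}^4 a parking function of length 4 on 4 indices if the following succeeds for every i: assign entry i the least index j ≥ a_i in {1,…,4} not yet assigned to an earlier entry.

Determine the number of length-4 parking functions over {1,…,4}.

125

|PF| = (4−4+1)·(4+1)^(4−1) = 1·125 = 125
Check (1,4,2,3) → sorted (1,2,3,4): b_i ≤ i ∀i, a PF.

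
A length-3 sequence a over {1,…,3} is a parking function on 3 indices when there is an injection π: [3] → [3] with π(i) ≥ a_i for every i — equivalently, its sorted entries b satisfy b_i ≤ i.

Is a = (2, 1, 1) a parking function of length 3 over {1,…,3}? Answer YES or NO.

YES

Sorted: b = (1, 1, 2).
  b_1=1 ≤ 1
  b_2=1 ≤ 2
  b_3=2 ≤ 3
All bounds hold ⇒ YES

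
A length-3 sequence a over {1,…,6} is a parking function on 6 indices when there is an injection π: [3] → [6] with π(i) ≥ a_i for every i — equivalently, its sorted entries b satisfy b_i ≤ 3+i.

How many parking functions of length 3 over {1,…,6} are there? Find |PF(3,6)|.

196

#PF = (6−3+1)·(6+1)^(3−1) = 4 · 49 = 196 (Konheim–Weiss)
Example (5,6,2) → sorted (2,5,6): b_i ≤ 3+i ∀i, a PF.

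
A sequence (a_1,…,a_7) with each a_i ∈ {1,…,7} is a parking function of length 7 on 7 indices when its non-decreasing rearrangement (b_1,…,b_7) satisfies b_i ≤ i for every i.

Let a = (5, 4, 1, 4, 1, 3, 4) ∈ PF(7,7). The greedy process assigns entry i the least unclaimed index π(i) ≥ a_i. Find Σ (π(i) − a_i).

6

Σπ = 7·8/2 = 28 (π permutes [7]); Σa = 5+4+1+4+1+3+4 = 22; disp = 28−22 = 6.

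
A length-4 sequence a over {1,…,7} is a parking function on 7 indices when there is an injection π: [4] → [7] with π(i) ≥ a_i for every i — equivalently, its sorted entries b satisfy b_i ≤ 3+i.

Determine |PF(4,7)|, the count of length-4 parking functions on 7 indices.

2048

Count = (7+1−4)·(7+1)^{4−1} = 4×512 = 2048 (Konheim–Weiss)
One tuple (6,4,1,1) → sorted (1,1,4,6): b_i ≤ 3+i ∀i, a PF.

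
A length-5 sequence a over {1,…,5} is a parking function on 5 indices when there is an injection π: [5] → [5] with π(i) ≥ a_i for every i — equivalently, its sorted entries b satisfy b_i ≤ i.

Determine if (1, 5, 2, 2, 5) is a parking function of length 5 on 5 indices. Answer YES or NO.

Sorted: b = (1, 2, 2, 5, 5).
  b_1=1 ≤ 1
  b_2=2 ≤ 2
  b_3=2 ≤ 3
  b_4=5 > 4
  fails at i=4 ⇒ NO

NO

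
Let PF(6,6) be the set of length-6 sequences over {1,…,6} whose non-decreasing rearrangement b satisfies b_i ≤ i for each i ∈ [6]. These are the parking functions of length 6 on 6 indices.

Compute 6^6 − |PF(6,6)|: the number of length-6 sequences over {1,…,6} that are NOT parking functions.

|PF| = (7−6)·7^(6−1) = 1 · 16807 = 16807 (Pollak)
Example (5,6,1,1,5,5) → sorted (1,1,5,5,5,6): b_3=5>3, not a PF.
6^6 − 16807 = 46656 − 16807 = 29849

29849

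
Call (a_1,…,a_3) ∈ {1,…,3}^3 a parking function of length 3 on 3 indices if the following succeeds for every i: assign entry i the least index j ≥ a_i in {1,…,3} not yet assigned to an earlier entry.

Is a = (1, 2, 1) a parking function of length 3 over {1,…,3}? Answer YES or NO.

Sorted: b = (1, 1, 2).
  b_1=1 ≤ 1
  b_2=1 ≤ 2
  b_3=2 ≤ 3
All bounds hold ⇒ YES

YES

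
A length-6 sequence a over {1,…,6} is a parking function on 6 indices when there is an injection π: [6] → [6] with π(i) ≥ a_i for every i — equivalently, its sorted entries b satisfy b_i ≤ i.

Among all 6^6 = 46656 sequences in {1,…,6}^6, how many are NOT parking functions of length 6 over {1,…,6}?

29849

#PF = (7−6)·7^(6−1) = 1·16807 = 16807 (Pollak)
E.g. (5,5,4,2,6,4) → sorted (2,4,4,5,5,6): b_1=2>1, not a PF.
Total 46656; non-PF = 46656−16807 = 29849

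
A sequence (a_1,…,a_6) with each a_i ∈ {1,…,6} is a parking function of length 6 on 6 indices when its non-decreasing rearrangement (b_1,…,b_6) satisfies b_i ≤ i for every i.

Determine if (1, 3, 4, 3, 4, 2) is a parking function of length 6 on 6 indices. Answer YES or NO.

Rearranged: b = (1, 2, 3, 3, 4, 4).
  b_1=1 ≤ 1
  b_2=2 ≤ 2
  b_3=3 ≤ 3
  b_4=3 ≤ 4
  b_5=4 ≤ 5
  b_6=4 ≤ 6
All bounds hold ⇒ YES

YES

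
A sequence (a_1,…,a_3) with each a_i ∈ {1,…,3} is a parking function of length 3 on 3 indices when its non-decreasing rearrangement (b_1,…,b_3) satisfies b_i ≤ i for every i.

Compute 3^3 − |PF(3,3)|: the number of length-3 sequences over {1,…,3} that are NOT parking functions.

11

Count = (3+1−3)·(3+1)^{3−1} = 1×16 = 16 (Konheim–Weiss)
E.g. (3,3,3) → sorted (3,3,3): b_1=3>1, not a PF.
So 27 − 16 = 11 fail.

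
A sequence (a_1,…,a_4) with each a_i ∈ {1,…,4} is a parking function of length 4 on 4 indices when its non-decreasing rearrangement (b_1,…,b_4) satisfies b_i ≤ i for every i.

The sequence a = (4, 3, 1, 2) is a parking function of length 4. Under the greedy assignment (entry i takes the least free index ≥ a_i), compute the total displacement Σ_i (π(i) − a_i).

0

Σπ = 10 ({1..4} each once); Σa = 4+3+1+2 = 10; disp = 10−10 = 0.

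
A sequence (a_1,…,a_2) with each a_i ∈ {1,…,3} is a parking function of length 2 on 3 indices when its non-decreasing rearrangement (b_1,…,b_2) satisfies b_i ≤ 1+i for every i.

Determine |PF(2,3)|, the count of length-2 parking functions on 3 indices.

8

#PF = 2·4^1 = 2 · 4 = 8
One tuple (2,3) → sorted (2,3): b_i ≤ 1+i ∀i, a PF.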